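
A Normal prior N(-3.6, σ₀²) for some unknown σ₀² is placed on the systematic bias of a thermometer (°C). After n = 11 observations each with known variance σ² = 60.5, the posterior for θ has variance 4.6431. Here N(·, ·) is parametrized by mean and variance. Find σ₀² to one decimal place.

Posterior precision equals prior precision plus data precision: 1/σ_n² = 1/σ₀² + n/σ².
So 1/σ₀² = 1/4.6431 − 11/60.5 = 0.215373 − 0.181818 = 0.033555.
Hence σ₀² = 1/0.033555 ≈ 29.8.

σ₀² = 29.8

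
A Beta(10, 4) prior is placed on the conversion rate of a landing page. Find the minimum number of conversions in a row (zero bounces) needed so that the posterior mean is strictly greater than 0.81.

k = 8

After k conversions and 0 bounces the posterior is Beta(10+k, 4), with mean (10+k)/(10+4+k).
Set (10+k)/(14+k) > 0.81 and solve: k > (0.81·14 − 10)/(1 − 0.81) = 7.053.
The smallest integer exceeding 7.053 is 8.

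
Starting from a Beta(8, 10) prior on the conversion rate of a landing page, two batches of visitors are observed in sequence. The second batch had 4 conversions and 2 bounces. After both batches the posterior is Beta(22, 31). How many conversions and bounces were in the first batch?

Because Beta–binomial updating is additive in the counts, the combined data contributed (α_post−α_prior, β_post−β_prior) successes and failures.
Total across both batches: 22−8=14 conversions, 31−10=21 bounces.
Subtract the second batch: 14−4=10 conversions and 21−2=19 bounces.

10 conversions and 19 bounces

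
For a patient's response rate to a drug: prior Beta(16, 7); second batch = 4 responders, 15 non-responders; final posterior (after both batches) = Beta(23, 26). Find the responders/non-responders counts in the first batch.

3 responders and 4 non-responders

Because Beta–binomial updating is additive in the counts, the combined data contributed (α_post−α_prior, β_post−β_prior) successes and failures.
Total across both batches: 23−16=7 responders, 26−7=19 non-responders.
Subtract the second batch: 7−4=3 responders and 19−15=4 non-responders.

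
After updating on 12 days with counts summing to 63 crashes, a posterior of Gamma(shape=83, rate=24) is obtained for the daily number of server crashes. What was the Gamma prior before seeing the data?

Gamma(shape=20, rate=12)

Gamma–Poisson conjugacy: posterior shape = α + Σxᵢ, posterior rate = β + n.
So α = 83 − 63 = 20 and β = 24 − 12 = 12.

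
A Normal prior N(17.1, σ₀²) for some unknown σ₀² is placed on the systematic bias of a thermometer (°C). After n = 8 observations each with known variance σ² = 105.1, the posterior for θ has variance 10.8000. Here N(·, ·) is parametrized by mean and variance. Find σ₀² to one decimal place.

For the Normal–Normal model with known σ², precisions add: τ_n = τ₀ + n/σ².
So 1/σ₀² = 1/10.8000 − 8/105.1 = 0.092593 − 0.076118 = 0.016475.
Hence σ₀² = 1/0.016475 ≈ 60.7.

σ₀² = 60.7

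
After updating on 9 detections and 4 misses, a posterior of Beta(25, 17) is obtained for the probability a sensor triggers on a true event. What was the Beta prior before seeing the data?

Beta(16, 13)

Beta is conjugate to the binomial likelihood: posterior = Beta(α+s, β+f).
So α = 25 − 9 = 16 and β = 17 − 4 = 13.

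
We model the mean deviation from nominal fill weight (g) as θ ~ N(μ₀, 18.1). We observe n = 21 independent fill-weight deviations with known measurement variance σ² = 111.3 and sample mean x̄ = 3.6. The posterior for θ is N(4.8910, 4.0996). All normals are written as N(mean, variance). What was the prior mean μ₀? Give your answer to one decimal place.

μ₀ = 9.3

The posterior mean is a precision-weighted average: μ_n = (τ₀μ₀ + τ_data·x̄)/(τ₀+τ_data), with τ₀=1/σ₀² and τ_data=n/σ².
Here τ₀ = 1/18.1 = 0.055249 and τ_data = 21/111.3 = 0.188679, so τ_n = 0.243928.
Rearranging for μ₀: μ₀ = (μ_n·τ_n − τ_data·x̄)/τ₀ = (4.8910·0.243928 − 0.188679·3.6) / 0.055249 = 0.513807/0.055249 ≈ 9.3.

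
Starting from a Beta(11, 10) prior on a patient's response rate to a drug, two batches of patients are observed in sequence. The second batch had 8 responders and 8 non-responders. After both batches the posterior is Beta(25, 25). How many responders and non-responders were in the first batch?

6 responders and 7 non-responders

Because Beta–binomial updating is additive in the counts, the combined data contributed (α_post−α_prior, β_post−β_prior) successes and failures.
Total across both batches: 25−11=14 responders, 25−10=15 non-responders.
Subtract the second batch: 14−8=6 responders and 15−8=7 non-responders.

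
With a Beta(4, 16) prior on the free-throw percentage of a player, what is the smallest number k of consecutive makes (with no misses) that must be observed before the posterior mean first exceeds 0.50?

k = 13

After k makes and 0 misses the posterior is Beta(4+k, 16), with mean (4+k)/(4+16+k).
Set (4+k)/(20+k) > 0.50 and solve: k > (0.50·20 − 4)/(1 − 0.50) = 12.000.
The smallest integer exceeding 12.000 is 13.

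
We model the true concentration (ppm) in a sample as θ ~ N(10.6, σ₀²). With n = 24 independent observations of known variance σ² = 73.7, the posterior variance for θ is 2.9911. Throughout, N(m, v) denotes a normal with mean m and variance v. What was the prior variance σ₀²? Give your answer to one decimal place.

Posterior precision equals prior precision plus data precision: 1/σ_n² = 1/σ₀² + n/σ².
So 1/σ₀² = 1/2.9911 − 24/73.7 = 0.334325 − 0.325645 = 0.008680.
Hence σ₀² = 1/0.008680 ≈ 115.2.

σ₀² = 115.2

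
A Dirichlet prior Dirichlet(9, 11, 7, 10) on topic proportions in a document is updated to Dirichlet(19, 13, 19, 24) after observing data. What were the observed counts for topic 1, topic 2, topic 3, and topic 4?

For a Dirichlet(α) prior with multinomial counts c, the posterior is Dirichlet(α + c) componentwise.
Counts are posterior − prior componentwise: 19−9=10, 13−11=2, 19−7=12, 24−10=14.

counts (10, 2, 12, 14)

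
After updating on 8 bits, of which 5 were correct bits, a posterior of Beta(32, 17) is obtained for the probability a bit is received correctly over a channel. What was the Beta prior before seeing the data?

Beta is conjugate to the binomial likelihood: posterior = Beta(α+s, β+f).
So α = 32 − 5 = 27 and β = 17 − 3 = 14.

Beta(27, 14)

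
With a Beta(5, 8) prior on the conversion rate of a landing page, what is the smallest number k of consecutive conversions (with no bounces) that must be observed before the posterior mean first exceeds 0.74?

k = 18

After k conversions and 0 bounces the posterior is Beta(5+k, 8), with mean (5+k)/(5+8+k).
Set (5+k)/(13+k) > 0.74 and solve: k > (0.74·13 − 5)/(1 − 0.74) = 17.769.
The smallest integer exceeding 17.769 is 18.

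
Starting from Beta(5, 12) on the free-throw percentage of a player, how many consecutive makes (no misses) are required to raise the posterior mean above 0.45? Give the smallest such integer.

After k makes and 0 misses the posterior is Beta(5+k, 12), with mean (5+k)/(5+12+k).
Set (5+k)/(17+k) > 0.45 and solve: k > (0.45·17 − 5)/(1 − 0.45) = 4.818.
The smallest integer exceeding 4.818 is 5, and checking k=5: (10)/(22) = 0.4545 > 0.45.

k = 5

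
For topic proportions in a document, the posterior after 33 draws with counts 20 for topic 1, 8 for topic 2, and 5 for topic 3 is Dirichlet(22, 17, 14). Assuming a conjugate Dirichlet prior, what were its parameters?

For a Dirichlet(α) prior with multinomial counts c, the posterior is Dirichlet(α + c) componentwise.
Subtract each count from the matching posterior parameter: 22−20=2, 17−8=9, 14−5=9.

Dirichlet(2, 9, 9)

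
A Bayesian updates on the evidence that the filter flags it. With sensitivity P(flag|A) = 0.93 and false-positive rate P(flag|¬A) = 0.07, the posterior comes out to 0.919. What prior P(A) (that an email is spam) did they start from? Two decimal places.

P(A) = 0.46

In odds form, posterior odds = prior odds × likelihood ratio, so prior odds = posterior odds ÷ LR.
Posterior odds = 0.919/(1−0.919) = 11.3457. LR = 0.93/0.07 = 13.2857.
Prior odds = 11.3457/13.2857 = 0.8540, so P(A) = 0.8540/(1+0.8540) ≈ 0.46.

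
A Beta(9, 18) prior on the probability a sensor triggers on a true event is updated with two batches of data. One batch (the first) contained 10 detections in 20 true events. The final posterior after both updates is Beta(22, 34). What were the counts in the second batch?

3 detections and 6 misses

Because Beta–binomial updating is additive in the counts, the combined data contributed (α_post−α_prior, β_post−β_prior) successes and failures.
Total across both batches: 22−9=13 detections, 34−18=16 misses.
Subtract the first batch: 13−10=3 detections and 16−10=6 misses.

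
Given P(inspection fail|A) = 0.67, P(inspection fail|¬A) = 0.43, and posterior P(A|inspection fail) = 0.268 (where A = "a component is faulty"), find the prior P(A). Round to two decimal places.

In odds form, posterior odds = prior odds × likelihood ratio, so prior odds = posterior odds ÷ LR.
Posterior odds = 0.268/(1−0.268) = 0.3661. LR = 0.67/0.43 = 1.5581.
Prior odds = 0.3661/1.5581 = 0.2350, so P(A) = 0.2350/(1+0.2350) ≈ 0.19.

P(A) = 0.19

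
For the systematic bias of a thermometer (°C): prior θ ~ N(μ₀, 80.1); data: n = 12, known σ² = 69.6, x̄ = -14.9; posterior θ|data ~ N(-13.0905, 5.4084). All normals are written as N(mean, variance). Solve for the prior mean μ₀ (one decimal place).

μ₀ = 11.9

With known observation variance, the Normal–Normal posterior has precision τ_n = τ₀ + n/σ² and mean μ_n = (τ₀μ₀ + (n/σ²)x̄)/τ_n.
Here τ₀ = 1/80.1 = 0.012484 and τ_data = 12/69.6 = 0.172414, so τ_n = 0.184898.
Rearranging for μ₀: μ₀ = (μ_n·τ_n − τ_data·x̄)/τ₀ = (-13.0905·0.184898 − 0.172414·-14.9) / 0.012484 = 0.148561/0.012484 ≈ 11.9.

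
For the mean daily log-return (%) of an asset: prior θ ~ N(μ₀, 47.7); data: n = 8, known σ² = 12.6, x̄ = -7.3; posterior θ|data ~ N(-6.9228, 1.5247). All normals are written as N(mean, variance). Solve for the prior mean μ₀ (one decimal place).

μ₀ = 4.5

With known observation variance, the Normal–Normal posterior has precision τ_n = τ₀ + n/σ² and mean μ_n = (τ₀μ₀ + (n/σ²)x̄)/τ_n.
Here τ₀ = 1/47.7 = 0.020964 and τ_data = 8/12.6 = 0.634921, so τ_n = 0.655885.
Rearranging for μ₀: μ₀ = (μ_n·τ_n − τ_data·x̄)/τ₀ = (-6.9228·0.655885 − 0.634921·-7.3) / 0.020964 = 0.094363/0.020964 ≈ 4.5.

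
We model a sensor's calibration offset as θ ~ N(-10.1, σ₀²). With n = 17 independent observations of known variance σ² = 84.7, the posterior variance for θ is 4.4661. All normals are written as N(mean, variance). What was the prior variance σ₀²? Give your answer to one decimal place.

σ₀² = 43.1

Posterior precision equals prior precision plus data precision: 1/σ_n² = 1/σ₀² + n/σ².
So 1/σ₀² = 1/4.4661 − 17/84.7 = 0.223909 − 0.200708 = 0.023201.
Hence σ₀² = 1/0.023201 ≈ 43.1.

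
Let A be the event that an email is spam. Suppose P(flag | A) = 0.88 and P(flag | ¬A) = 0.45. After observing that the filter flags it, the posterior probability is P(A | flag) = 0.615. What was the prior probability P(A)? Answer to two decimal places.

P(A) = 0.45

Bayes' rule in odds form gives O(A|E) = O(A)·[P(E|A)/P(E|¬A)], hence O(A) = O(A|E)/LR.
Posterior odds = 0.615/(1−0.615) = 1.5974. LR = 0.88/0.45 = 1.9556.
Prior odds = 1.5974/1.9556 = 0.8168, so P(A) = 0.8168/(1+0.8168) ≈ 0.45.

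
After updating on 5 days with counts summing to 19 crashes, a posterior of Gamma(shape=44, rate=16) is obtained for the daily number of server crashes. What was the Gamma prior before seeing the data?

A Gamma(α, β) prior (rate parametrization) on a Poisson rate with n observations summing to S gives posterior Gamma(α+S, β+n).
So α = 44 − 19 = 25 and β = 16 − 5 = 11.

Gamma(shape=25, rate=11)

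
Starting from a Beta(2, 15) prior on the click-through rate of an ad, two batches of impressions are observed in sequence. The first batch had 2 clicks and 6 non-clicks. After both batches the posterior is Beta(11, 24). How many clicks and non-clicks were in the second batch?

Sequential conjugate updates are equivalent to a single update on the pooled data, so total successes = posterior α − prior α and total failures = posterior β − prior β.
Total across both batches: 11−2=9 clicks, 24−15=9 non-clicks.
Subtract the first batch: 9−2=7 clicks and 9−6=3 non-clicks.

7 clicks and 3 non-clicks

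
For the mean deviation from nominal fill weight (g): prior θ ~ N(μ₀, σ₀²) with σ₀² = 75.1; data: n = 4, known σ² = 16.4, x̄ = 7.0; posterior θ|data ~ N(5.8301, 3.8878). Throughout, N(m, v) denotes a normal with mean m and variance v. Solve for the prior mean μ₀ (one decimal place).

μ₀ = -15.6

With known observation variance, the Normal–Normal posterior has precision τ_n = τ₀ + n/σ² and mean μ_n = (τ₀μ₀ + (n/σ²)x̄)/τ_n.
Here τ₀ = 1/75.1 = 0.013316 and τ_data = 4/16.4 = 0.243902, so τ_n = 0.257218.
Rearranging for μ₀: μ₀ = (μ_n·τ_n − τ_data·x̄)/τ₀ = (5.8301·0.257218 − 0.243902·7.0) / 0.013316 = -0.207707/0.013316 ≈ -15.6.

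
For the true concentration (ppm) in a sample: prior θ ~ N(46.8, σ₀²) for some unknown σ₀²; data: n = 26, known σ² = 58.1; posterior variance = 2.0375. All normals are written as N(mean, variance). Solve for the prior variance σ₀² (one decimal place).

Posterior precision equals prior precision plus data precision: 1/σ_n² = 1/σ₀² + n/σ².
So 1/σ₀² = 1/2.0375 − 26/58.1 = 0.490798 − 0.447504 = 0.043294.
Hence σ₀² = 1/0.043294 ≈ 23.1.

σ₀² = 23.1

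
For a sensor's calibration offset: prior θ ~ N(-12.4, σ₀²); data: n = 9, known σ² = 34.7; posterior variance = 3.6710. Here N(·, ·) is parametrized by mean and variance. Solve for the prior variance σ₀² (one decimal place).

σ₀² = 76.7

For the Normal–Normal model with known σ², precisions add: τ_n = τ₀ + n/σ².
So 1/σ₀² = 1/3.6710 − 9/34.7 = 0.272405 − 0.259366 = 0.013039.
Hence σ₀² = 1/0.013039 ≈ 76.7.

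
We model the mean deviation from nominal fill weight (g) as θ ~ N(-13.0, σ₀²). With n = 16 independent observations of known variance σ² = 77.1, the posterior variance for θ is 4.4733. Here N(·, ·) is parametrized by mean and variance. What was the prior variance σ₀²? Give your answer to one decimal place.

For the Normal–Normal model with known σ², precisions add: τ_n = τ₀ + n/σ².
So 1/σ₀² = 1/4.4733 − 16/77.1 = 0.223549 − 0.207523 = 0.016026.
Hence σ₀² = 1/0.016026 ≈ 62.4.

σ₀² = 62.4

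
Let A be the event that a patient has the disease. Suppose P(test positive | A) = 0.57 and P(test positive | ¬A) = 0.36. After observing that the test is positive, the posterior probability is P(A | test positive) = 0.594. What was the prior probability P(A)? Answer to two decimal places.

P(A) = 0.48

Bayes' rule in odds form gives O(A|E) = O(A)·[P(E|A)/P(E|¬A)], hence O(A) = O(A|E)/LR.
Posterior odds = 0.594/(1−0.594) = 1.4631. LR = 0.57/0.36 = 1.5833.
Prior odds = 1.4631/1.5833 = 0.9241, so P(A) = 0.9241/(1+0.9241) ≈ 0.48.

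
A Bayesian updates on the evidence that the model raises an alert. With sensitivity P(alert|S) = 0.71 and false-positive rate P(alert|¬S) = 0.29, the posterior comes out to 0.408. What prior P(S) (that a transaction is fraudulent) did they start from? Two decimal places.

In odds form, posterior odds = prior odds × likelihood ratio, so prior odds = posterior odds ÷ LR.
Posterior odds = 0.408/(1−0.408) = 0.6892. LR = 0.71/0.29 = 2.4483.
Prior odds = 0.6892/2.4483 = 0.2815, so P(S) = 0.2815/(1+0.2815) ≈ 0.22.

P(S) = 0.22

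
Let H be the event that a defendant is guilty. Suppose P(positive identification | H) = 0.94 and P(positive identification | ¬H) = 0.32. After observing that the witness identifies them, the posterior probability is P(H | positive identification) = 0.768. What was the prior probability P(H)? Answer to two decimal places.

Bayes' rule in odds form gives O(H|E) = O(H)·[P(E|H)/P(E|¬H)], hence O(H) = O(H|E)/LR.
Posterior odds = 0.768/(1−0.768) = 3.3103. LR = 0.94/0.32 = 2.9375.
Prior odds = 3.3103/2.9375 = 1.1269, so P(H) = 1.1269/(1+1.1269) ≈ 0.53.

P(H) = 0.53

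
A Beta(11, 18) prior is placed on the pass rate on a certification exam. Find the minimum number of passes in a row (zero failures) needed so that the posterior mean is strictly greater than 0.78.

After k passes and 0 failures the posterior is Beta(11+k, 18), with mean (11+k)/(11+18+k).
Set (11+k)/(29+k) > 0.78 and solve: k > (0.78·29 − 11)/(1 − 0.78) = 52.818.
The smallest integer exceeding 52.818 is 53.

k = 53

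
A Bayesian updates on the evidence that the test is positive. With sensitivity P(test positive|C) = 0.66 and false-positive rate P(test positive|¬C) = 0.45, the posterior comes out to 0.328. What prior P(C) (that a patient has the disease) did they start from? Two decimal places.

In odds form, posterior odds = prior odds × likelihood ratio, so prior odds = posterior odds ÷ LR.
Posterior odds = 0.328/(1−0.328) = 0.4881. LR = 0.66/0.45 = 1.4667.
Prior odds = 0.4881/1.4667 = 0.3328, so P(C) = 0.3328/(1+0.3328) ≈ 0.25.

P(C) = 0.25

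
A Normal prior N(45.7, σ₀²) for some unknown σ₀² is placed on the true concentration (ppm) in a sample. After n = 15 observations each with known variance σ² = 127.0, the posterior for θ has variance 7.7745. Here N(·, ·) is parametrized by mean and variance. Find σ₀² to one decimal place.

Posterior precision equals prior precision plus data precision: 1/σ_n² = 1/σ₀² + n/σ².
So 1/σ₀² = 1/7.7745 − 15/127.0 = 0.128626 − 0.118110 = 0.010516.
Hence σ₀² = 1/0.010516 ≈ 95.1.

σ₀² = 95.1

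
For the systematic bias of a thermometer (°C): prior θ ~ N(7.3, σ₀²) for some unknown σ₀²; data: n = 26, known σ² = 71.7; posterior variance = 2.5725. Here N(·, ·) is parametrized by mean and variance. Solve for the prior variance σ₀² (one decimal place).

For the Normal–Normal model with known σ², precisions add: τ_n = τ₀ + n/σ².
So 1/σ₀² = 1/2.5725 − 26/71.7 = 0.388727 − 0.362622 = 0.026105.
Hence σ₀² = 1/0.026105 ≈ 38.3.

σ₀² = 38.3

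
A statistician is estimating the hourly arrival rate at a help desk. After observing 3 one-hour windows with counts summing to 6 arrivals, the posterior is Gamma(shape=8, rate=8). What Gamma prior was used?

A Gamma(α, β) prior (rate parametrization) on a Poisson rate with n observations summing to S gives posterior Gamma(α+S, β+n).
So α = 8 − 6 = 2 and β = 8 − 3 = 5.

Gamma(shape=2, rate=5)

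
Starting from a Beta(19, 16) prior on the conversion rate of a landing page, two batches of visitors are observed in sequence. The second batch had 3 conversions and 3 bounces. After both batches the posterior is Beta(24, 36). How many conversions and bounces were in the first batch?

2 conversions and 17 bounces

Because Beta–binomial updating is additive in the counts, the combined data contributed (α_post−α_prior, β_post−β_prior) successes and failures.
Total across both batches: 24−19=5 conversions, 36−16=20 bounces.
Subtract the second batch: 5−3=2 conversions and 20−3=17 bounces.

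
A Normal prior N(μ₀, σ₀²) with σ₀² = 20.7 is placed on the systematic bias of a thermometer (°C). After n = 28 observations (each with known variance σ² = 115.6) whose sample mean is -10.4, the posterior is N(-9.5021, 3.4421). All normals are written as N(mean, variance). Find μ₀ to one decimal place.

μ₀ = -5.0

With known observation variance, the Normal–Normal posterior has precision τ_n = τ₀ + n/σ² and mean μ_n = (τ₀μ₀ + (n/σ²)x̄)/τ_n.
Here τ₀ = 1/20.7 = 0.048309 and τ_data = 28/115.6 = 0.242215, so τ_n = 0.290524.
Rearranging for μ₀: μ₀ = (μ_n·τ_n − τ_data·x̄)/τ₀ = (-9.5021·0.290524 − 0.242215·-10.4) / 0.048309 = -0.241552/0.048309 ≈ -5.0.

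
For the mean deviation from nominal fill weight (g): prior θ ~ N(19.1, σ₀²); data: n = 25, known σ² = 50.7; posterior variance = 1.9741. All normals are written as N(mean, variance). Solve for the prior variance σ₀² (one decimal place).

For the Normal–Normal model with known σ², precisions add: τ_n = τ₀ + n/σ².
So 1/σ₀² = 1/1.9741 − 25/50.7 = 0.506560 − 0.493097 = 0.013463.
Hence σ₀² = 1/0.013463 ≈ 74.3.

σ₀² = 74.3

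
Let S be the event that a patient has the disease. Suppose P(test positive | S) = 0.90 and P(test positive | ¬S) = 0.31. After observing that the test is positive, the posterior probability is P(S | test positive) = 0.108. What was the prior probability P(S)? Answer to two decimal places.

P(S) = 0.04

Bayes' rule in odds form gives O(S|E) = O(S)·[P(E|S)/P(E|¬S)], hence O(S) = O(S|E)/LR.
Posterior odds = 0.108/(1−0.108) = 0.1211. LR = 0.90/0.31 = 2.9032.
Prior odds = 0.1211/2.9032 = 0.0417, so P(S) = 0.0417/(1+0.0417) ≈ 0.04.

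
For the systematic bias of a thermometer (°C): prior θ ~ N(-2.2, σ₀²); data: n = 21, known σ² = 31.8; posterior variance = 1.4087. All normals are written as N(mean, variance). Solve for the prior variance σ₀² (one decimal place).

σ₀² = 20.2

For the Normal–Normal model with known σ², precisions add: τ_n = τ₀ + n/σ².
So 1/σ₀² = 1/1.4087 − 21/31.8 = 0.709874 − 0.660377 = 0.049497.
Hence σ₀² = 1/0.049497 ≈ 20.2.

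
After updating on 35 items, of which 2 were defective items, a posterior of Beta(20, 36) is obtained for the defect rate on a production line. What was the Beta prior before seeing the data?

Beta(18, 3)

A Beta(a, b) prior with s successes and f failures in binomial data gives a Beta(a+s, b+f) posterior.
So a = 20 − 2 = 18 and b = 36 − 33 = 3.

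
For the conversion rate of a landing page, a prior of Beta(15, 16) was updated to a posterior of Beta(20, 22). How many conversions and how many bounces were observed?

5 conversions and 6 bounces

Beta is conjugate to the binomial likelihood: posterior = Beta(a+s, b+f).
So s = 20 − 15 = 5 and f = 22 − 16 = 6.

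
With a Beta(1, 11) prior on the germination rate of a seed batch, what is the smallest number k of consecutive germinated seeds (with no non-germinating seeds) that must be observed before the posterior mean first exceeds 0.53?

After k germinated seeds and 0 non-germinating seeds the posterior is Beta(1+k, 11), with mean (1+k)/(1+11+k).
Set (1+k)/(12+k) > 0.53 and solve: k > (0.53·12 − 1)/(1 − 0.53) = 11.404.
The smallest integer exceeding 11.404 is 12, and checking k=12: (13)/(24) = 0.5417 > 0.53.

k = 12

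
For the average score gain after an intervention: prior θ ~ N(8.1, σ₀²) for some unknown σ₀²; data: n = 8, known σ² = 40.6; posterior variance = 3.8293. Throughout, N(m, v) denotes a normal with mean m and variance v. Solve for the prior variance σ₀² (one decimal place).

σ₀² = 15.6

Posterior precision equals prior precision plus data precision: 1/σ_n² = 1/σ₀² + n/σ².
So 1/σ₀² = 1/3.8293 − 8/40.6 = 0.261144 − 0.197044 = 0.064100.
Hence σ₀² = 1/0.064100 ≈ 15.6.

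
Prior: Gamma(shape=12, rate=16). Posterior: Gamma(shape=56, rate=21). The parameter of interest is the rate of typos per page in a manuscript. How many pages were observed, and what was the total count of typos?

n = 5 pages with total 44 typos

A Gamma(α, β) prior (rate parametrization) on a Poisson rate with n observations summing to S gives posterior Gamma(α+S, β+n).
Matching: Σxᵢ = 56 − 12 = 44 and n = 21 − 16 = 5.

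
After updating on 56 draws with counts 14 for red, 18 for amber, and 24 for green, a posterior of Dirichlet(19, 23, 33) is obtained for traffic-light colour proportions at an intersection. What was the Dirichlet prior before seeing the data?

For a Dirichlet(α) prior with multinomial counts c, the posterior is Dirichlet(α + c) componentwise.
Subtract each count from the matching posterior parameter: 19−14=5, 23−18=5, 33−24=9.

Dirichlet(5, 5, 9)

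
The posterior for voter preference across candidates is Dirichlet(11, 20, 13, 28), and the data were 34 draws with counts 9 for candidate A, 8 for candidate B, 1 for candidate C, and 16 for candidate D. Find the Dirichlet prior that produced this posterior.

Dirichlet(2, 12, 12, 12)

For a Dirichlet(α) prior with multinomial counts c, the posterior is Dirichlet(α + c) componentwise.
Subtract each count from the matching posterior parameter: 11−9=2, 20−8=12, 13−1=12, 28−16=12.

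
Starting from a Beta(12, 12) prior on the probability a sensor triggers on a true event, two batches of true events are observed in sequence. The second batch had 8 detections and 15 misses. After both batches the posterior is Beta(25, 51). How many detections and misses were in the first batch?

Sequential conjugate updates are equivalent to a single update on the pooled data, so total successes = posterior α − prior α and total failures = posterior β − prior β.
Total across both batches: 25−12=13 detections, 51−12=39 misses.
Subtract the second batch: 13−8=5 detections and 39−15=24 misses.

5 detections and 24 misses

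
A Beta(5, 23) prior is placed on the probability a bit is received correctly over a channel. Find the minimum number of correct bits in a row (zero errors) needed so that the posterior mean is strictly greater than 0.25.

After k correct bits and 0 errors the posterior is Beta(5+k, 23), with mean (5+k)/(5+23+k).
Set (5+k)/(28+k) > 0.25 and solve: k > (0.25·28 − 5)/(1 − 0.25) = 2.667.
The smallest integer exceeding 2.667 is 3.

k = 3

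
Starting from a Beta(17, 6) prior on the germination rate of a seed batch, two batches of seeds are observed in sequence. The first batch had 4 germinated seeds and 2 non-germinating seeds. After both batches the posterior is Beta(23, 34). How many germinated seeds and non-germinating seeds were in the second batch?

2 germinated seeds and 26 non-germinating seeds

Sequential conjugate updates are equivalent to a single update on the pooled data, so total successes = posterior α − prior α and total failures = posterior β − prior β.
Total across both batches: 23−17=6 germinated seeds, 34−6=28 non-germinating seeds.
Subtract the first batch: 6−4=2 germinated seeds and 28−2=26 non-germinating seeds.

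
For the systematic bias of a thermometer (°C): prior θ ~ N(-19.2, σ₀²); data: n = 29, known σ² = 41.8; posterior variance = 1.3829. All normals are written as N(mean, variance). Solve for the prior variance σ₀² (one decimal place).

σ₀² = 34.1

For the Normal–Normal model with known σ², precisions add: τ_n = τ₀ + n/σ².
So 1/σ₀² = 1/1.3829 − 29/41.8 = 0.723118 − 0.693780 = 0.029338.
Hence σ₀² = 1/0.029338 ≈ 34.1.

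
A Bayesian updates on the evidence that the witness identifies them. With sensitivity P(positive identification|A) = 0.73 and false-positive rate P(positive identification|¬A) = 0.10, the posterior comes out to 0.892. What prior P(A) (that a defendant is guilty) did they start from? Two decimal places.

In odds form, posterior odds = prior odds × likelihood ratio, so prior odds = posterior odds ÷ LR.
Posterior odds = 0.892/(1−0.892) = 8.2593. LR = 0.73/0.10 = 7.3000.
Prior odds = 8.2593/7.3000 = 1.1314, so P(A) = 1.1314/(1+1.1314) ≈ 0.53.

P(A) = 0.53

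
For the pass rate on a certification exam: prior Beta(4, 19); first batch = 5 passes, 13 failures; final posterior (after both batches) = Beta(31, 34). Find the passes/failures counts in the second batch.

22 passes and 2 failures

Sequential conjugate updates are equivalent to a single update on the pooled data, so total successes = posterior α − prior α and total failures = posterior β − prior β.
Total across both batches: 31−4=27 passes, 34−19=15 failures.
Subtract the first batch: 27−5=22 passes and 15−13=2 failures.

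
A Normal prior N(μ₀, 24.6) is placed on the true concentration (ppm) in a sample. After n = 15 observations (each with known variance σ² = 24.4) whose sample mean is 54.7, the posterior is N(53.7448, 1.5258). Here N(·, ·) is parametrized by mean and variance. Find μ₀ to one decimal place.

μ₀ = 39.3

The posterior mean is a precision-weighted average: μ_n = (τ₀μ₀ + τ_data·x̄)/(τ₀+τ_data), with τ₀=1/σ₀² and τ_data=n/σ².
Here τ₀ = 1/24.6 = 0.040650 and τ_data = 15/24.4 = 0.614754, so τ_n = 0.655404.
Rearranging for μ₀: μ₀ = (μ_n·τ_n − τ_data·x̄)/τ₀ = (53.7448·0.655404 − 0.614754·54.7) / 0.040650 = 1.597513/0.040650 ≈ 39.3.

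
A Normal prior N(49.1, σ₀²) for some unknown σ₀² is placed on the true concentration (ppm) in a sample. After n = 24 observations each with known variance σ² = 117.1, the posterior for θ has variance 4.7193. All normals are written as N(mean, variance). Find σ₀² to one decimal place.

σ₀² = 144.0

Posterior precision equals prior precision plus data precision: 1/σ_n² = 1/σ₀² + n/σ².
So 1/σ₀² = 1/4.7193 − 24/117.1 = 0.211896 − 0.204953 = 0.006943.
Hence σ₀² = 1/0.006943 ≈ 144.0.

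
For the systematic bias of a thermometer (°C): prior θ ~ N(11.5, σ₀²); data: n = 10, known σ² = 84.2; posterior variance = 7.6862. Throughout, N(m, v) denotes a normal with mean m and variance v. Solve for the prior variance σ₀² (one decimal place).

Posterior precision equals prior precision plus data precision: 1/σ_n² = 1/σ₀² + n/σ².
So 1/σ₀² = 1/7.6862 − 10/84.2 = 0.130103 − 0.118765 = 0.011338.
Hence σ₀² = 1/0.011338 ≈ 88.2.

σ₀² = 88.2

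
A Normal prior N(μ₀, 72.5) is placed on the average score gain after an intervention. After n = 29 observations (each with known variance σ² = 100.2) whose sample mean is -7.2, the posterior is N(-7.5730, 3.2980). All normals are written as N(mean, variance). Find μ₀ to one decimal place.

The posterior mean is a precision-weighted average: μ_n = (τ₀μ₀ + τ_data·x̄)/(τ₀+τ_data), with τ₀=1/σ₀² and τ_data=n/σ².
Here τ₀ = 1/72.5 = 0.013793 and τ_data = 29/100.2 = 0.289421, so τ_n = 0.303214.
Rearranging for μ₀: μ₀ = (μ_n·τ_n − τ_data·x̄)/τ₀ = (-7.5730·0.303214 − 0.289421·-7.2) / 0.013793 = -0.212408/0.013793 ≈ -15.4.

μ₀ = -15.4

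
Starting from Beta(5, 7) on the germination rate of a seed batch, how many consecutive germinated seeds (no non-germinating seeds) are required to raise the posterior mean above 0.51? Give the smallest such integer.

k = 3

After k germinated seeds and 0 non-germinating seeds the posterior is Beta(5+k, 7), with mean (5+k)/(5+7+k).
Set (5+k)/(12+k) > 0.51 and solve: k > (0.51·12 − 5)/(1 − 0.51) = 2.286.
The smallest integer exceeding 2.286 is 3, and checking k=3: (8)/(15) = 0.5333 > 0.51.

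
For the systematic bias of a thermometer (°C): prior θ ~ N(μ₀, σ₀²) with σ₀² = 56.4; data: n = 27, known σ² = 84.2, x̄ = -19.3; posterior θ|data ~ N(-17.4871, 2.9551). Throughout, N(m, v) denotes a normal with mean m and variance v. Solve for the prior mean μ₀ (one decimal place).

μ₀ = 15.3

The posterior mean is a precision-weighted average: μ_n = (τ₀μ₀ + τ_data·x̄)/(τ₀+τ_data), with τ₀=1/σ₀² and τ_data=n/σ².
Here τ₀ = 1/56.4 = 0.017730 and τ_data = 27/84.2 = 0.320665, so τ_n = 0.338395.
Rearranging for μ₀: μ₀ = (μ_n·τ_n − τ_data·x̄)/τ₀ = (-17.4871·0.338395 − 0.320665·-19.3) / 0.017730 = 0.271287/0.017730 ≈ 15.3.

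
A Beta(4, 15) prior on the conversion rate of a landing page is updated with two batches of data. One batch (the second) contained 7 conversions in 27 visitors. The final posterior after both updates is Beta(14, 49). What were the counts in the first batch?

3 conversions and 14 bounces

Sequential conjugate updates are equivalent to a single update on the pooled data, so total successes = posterior α − prior α and total failures = posterior β − prior β.
Total across both batches: 14−4=10 conversions, 49−15=34 bounces.
Subtract the second batch: 10−7=3 conversions and 34−20=14 bounces.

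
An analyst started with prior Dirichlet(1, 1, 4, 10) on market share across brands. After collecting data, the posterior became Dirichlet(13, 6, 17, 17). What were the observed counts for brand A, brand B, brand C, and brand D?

counts (12, 5, 13, 7)

For a Dirichlet(α) prior with multinomial counts c, the posterior is Dirichlet(α + c) componentwise.
Counts are posterior − prior componentwise: 13−1=12, 6−1=5, 17−4=13, 17−10=7.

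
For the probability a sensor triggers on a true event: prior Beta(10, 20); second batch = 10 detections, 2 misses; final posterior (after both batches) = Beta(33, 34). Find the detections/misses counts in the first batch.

13 detections and 12 misses

Because Beta–binomial updating is additive in the counts, the combined data contributed (α_post−α_prior, β_post−β_prior) successes and failures.
Total across both batches: 33−10=23 detections, 34−20=14 misses.
Subtract the second batch: 23−10=13 detections and 14−2=12 misses.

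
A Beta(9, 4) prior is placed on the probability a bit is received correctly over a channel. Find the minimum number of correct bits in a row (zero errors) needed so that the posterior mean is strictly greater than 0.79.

k = 7

After k correct bits and 0 errors the posterior is Beta(9+k, 4), with mean (9+k)/(9+4+k).
Set (9+k)/(13+k) > 0.79 and solve: k > (0.79·13 − 9)/(1 − 0.79) = 6.048.
The smallest integer exceeding 6.048 is 7, and checking k=7: (16)/(20) = 0.8000 > 0.79.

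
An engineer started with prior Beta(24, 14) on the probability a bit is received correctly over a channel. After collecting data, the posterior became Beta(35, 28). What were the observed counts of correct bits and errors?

Under Beta–binomial conjugacy the posterior parameters are (a+s, b+f).
So s = 35 − 24 = 11 and f = 28 − 14 = 14.

11 correct bits and 14 errors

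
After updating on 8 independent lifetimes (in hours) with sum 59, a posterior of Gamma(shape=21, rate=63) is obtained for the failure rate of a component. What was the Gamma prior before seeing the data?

Gamma(shape=13, rate=4)

For an exponential likelihood with a Gamma(α, β) prior on the rate, n observations with total T give posterior Gamma(α+n, β+T).
So α = 21 − 8 = 13 and β = 63 − 59 = 4.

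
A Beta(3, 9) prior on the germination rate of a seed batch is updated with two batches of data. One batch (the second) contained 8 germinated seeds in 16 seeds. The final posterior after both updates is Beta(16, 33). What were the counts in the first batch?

Sequential conjugate updates are equivalent to a single update on the pooled data, so total successes = posterior α − prior α and total failures = posterior β − prior β.
Total across both batches: 16−3=13 germinated seeds, 33−9=24 non-germinating seeds.
Subtract the second batch: 13−8=5 germinated seeds and 24−8=16 non-germinating seeds.

5 germinated seeds and 16 non-germinating seeds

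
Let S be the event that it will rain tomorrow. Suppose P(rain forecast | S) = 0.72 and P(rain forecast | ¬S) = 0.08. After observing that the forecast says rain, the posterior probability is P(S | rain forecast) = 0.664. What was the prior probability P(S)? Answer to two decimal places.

Bayes' rule in odds form gives O(S|E) = O(S)·[P(E|S)/P(E|¬S)], hence O(S) = O(S|E)/LR.
Posterior odds = 0.664/(1−0.664) = 1.9762. LR = 0.72/0.08 = 9.0000.
Prior odds = 1.9762/9.0000 = 0.2196, so P(S) = 0.2196/(1+0.2196) ≈ 0.18.

P(S) = 0.18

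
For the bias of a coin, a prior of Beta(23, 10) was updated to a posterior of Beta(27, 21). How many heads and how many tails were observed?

Under Beta–binomial conjugacy the posterior parameters are (α+s, β+f).
Match parameters: s=27−23=4, f=21−10=11.

4 heads and 11 tails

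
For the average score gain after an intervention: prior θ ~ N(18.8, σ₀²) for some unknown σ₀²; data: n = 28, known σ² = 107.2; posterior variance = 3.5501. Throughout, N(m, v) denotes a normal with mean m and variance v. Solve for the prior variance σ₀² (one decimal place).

σ₀² = 48.8

Posterior precision equals prior precision plus data precision: 1/σ_n² = 1/σ₀² + n/σ².
So 1/σ₀² = 1/3.5501 − 28/107.2 = 0.281682 − 0.261194 = 0.020488.
Hence σ₀² = 1/0.020488 ≈ 48.8.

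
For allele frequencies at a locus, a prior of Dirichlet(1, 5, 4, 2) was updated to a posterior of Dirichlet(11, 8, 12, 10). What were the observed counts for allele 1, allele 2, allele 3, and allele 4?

For a Dirichlet(α) prior with multinomial counts c, the posterior is Dirichlet(α + c) componentwise.
Counts are posterior − prior componentwise: 11−1=10, 8−5=3, 12−4=8, 10−2=8.

counts (10, 3, 8, 8)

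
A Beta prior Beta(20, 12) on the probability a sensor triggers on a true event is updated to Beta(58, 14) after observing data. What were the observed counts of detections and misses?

38 detections and 2 misses

Under Beta–binomial conjugacy the posterior parameters are (a+s, b+f).
So s = 58 − 20 = 38 and f = 14 − 12 = 2.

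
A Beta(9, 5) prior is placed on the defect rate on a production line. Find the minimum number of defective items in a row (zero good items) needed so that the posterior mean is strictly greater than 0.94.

k = 70

After k defective items and 0 good items the posterior is Beta(9+k, 5), with mean (9+k)/(9+5+k).
Set (9+k)/(14+k) > 0.94 and solve: k > (0.94·14 − 9)/(1 − 0.94) = 69.333.
The smallest integer exceeding 69.333 is 70, and checking k=70: (79)/(84) = 0.9405 > 0.94.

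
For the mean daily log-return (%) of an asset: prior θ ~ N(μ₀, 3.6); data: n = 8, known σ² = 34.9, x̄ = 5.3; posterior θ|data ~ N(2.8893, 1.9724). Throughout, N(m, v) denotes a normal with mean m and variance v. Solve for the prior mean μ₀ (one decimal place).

The posterior mean is a precision-weighted average: μ_n = (τ₀μ₀ + τ_data·x̄)/(τ₀+τ_data), with τ₀=1/σ₀² and τ_data=n/σ².
Here τ₀ = 1/3.6 = 0.277778 and τ_data = 8/34.9 = 0.229226, so τ_n = 0.507004.
Rearranging for μ₀: μ₀ = (μ_n·τ_n − τ_data·x̄)/τ₀ = (2.8893·0.507004 − 0.229226·5.3) / 0.277778 = 0.249989/0.277778 ≈ 0.9.

μ₀ = 0.9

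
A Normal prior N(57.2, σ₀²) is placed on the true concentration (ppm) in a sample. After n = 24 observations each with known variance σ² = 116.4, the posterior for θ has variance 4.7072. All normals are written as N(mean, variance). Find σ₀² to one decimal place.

σ₀² = 159.9

For the Normal–Normal model with known σ², precisions add: τ_n = τ₀ + n/σ².
So 1/σ₀² = 1/4.7072 − 24/116.4 = 0.212441 − 0.206186 = 0.006255.
Hence σ₀² = 1/0.006255 ≈ 159.9.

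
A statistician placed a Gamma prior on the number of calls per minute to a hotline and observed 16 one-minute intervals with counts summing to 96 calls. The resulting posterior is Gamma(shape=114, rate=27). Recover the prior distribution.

Gamma(shape=18, rate=11)

Gamma–Poisson conjugacy: posterior shape = α + Σxᵢ, posterior rate = β + n.
So α = 114 − 96 = 18 and β = 27 − 16 = 11.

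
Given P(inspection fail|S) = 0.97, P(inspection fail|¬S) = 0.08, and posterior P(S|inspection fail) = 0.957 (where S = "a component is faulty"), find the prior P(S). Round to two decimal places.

P(S) = 0.65

Bayes' rule in odds form gives O(S|E) = O(S)·[P(E|S)/P(E|¬S)], hence O(S) = O(S|E)/LR.
Posterior odds = 0.957/(1−0.957) = 22.2558. LR = 0.97/0.08 = 12.1250.
Prior odds = 22.2558/12.1250 = 1.8355, so P(S) = 1.8355/(1+1.8355) ≈ 0.65.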